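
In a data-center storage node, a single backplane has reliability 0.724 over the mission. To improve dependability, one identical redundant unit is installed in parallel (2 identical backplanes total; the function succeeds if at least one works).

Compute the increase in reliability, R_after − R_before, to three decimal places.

R_before = 0.724
R_after = 1 − (1 − 0.724)^2 = 0.924
ΔR = 0.924 − 0.724 = 0.200

0.200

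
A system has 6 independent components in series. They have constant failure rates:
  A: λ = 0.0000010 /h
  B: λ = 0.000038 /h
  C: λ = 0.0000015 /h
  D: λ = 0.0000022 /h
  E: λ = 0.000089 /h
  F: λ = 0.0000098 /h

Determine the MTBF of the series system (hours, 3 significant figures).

Series of exponential components: λ_sys = Σ λ_i
λ_sys = 0.0000010 + 0.000038 + 0.0000015 + 0.0000022 + 0.000089 + 0.0000098 = 1.4150e-04 /h
MTBF = 1 / λ_sys = 7070 h

7070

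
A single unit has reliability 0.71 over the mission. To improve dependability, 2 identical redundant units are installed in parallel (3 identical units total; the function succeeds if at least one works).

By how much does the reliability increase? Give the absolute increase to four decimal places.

0.2656

R_before = 0.71
R_after = 1 − (1 − 0.71)^3 = 0.9756
ΔR = 0.9756 − 0.71 = 0.2656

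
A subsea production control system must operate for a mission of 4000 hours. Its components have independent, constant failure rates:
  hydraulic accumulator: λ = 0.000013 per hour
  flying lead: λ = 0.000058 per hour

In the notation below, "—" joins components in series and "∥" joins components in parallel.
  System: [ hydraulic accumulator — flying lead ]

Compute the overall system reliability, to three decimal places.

0.753

R(hydraulic accumulator) = exp(−0.000013 × 4000) = 0.94933
R(flying lead) = exp(−0.000058 × 4000) = 0.79295
Series (hydraulic accumulator and flying lead): 0.94933 × 0.79295 = 0.753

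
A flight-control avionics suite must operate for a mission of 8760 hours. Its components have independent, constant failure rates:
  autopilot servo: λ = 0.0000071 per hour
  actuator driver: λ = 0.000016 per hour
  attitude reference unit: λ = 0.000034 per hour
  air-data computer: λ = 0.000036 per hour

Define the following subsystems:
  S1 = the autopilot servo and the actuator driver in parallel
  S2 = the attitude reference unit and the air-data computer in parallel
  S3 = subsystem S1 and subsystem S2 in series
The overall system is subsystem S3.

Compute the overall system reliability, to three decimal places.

0.923

R(autopilot servo) = exp(−0.0000071 × 8760) = 0.93970
R(actuator driver) = exp(−0.000016 × 8760) = 0.86922
R(attitude reference unit) = exp(−0.000034 × 8760) = 0.74242
R(air-data computer) = exp(−0.000036 × 8760) = 0.72953
Parallel (autopilot servo and actuator driver): 1 − (1 − 0.93970)(1 − 0.86922) = 0.99211
Parallel (attitude reference unit and air-data computer): 1 − (1 − 0.74242)(1 − 0.72953) = 0.93033
Series ([0.99211] and [0.93033]): 0.99211 × 0.93033 = 0.923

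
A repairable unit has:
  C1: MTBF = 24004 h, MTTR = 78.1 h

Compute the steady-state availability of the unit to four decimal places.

A(C1) = MTBF/(MTBF+MTTR) = 24004/(24004+78.1) = 0.9968

0.9968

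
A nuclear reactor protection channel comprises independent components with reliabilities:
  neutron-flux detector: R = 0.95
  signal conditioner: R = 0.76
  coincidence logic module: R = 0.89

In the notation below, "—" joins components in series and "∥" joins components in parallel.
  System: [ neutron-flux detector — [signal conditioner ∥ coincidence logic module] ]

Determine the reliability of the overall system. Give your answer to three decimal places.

Parallel (signal conditioner and coincidence logic module): 1 − (1 − 0.76000)(1 − 0.89000) = 0.97360
Series (neutron-flux detector and [0.97360]): 0.95000 × 0.97360 = 0.925

0.925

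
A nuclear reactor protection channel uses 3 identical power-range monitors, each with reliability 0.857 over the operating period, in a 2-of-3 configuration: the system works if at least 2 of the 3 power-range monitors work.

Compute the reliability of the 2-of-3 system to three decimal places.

0.945

R = Σ_{i=2}^{3} C(3,i) p^i (1−p)^{3−i} with p = 0.857
C(3,2)·0.857^2·0.143^1 = 0.31508
C(3,3)·0.857^3·0.143^0 = 0.62942
Sum = 0.945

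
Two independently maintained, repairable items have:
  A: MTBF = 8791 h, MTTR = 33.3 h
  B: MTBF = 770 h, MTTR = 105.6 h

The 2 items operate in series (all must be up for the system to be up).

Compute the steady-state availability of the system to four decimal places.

0.8761

A(A) = MTBF/(MTBF+MTTR) = 8791/(8791+33.3) = 0.996226
A(B) = MTBF/(MTBF+MTTR) = 770/(770+105.6) = 0.879397
Series availability: 0.996226 × 0.879397 = 0.8761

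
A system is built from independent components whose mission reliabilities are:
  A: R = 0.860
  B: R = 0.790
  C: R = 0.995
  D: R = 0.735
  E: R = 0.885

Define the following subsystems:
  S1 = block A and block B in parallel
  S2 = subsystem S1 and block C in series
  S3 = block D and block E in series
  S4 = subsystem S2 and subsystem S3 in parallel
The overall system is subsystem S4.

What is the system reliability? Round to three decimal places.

Parallel (A and B): 1 − (1 − 0.86000)(1 − 0.79000) = 0.97060
Series ([0.97060] and C): 0.97060 × 0.99500 = 0.96575
Series (D and E): 0.73500 × 0.88500 = 0.65048
Parallel ([0.96575] and [0.65048]): 1 − (1 − 0.96575)(1 − 0.65048) = 0.988

0.988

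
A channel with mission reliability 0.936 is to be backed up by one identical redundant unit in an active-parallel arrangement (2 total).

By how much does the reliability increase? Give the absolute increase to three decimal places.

R_before = 0.936
R_after = 1 − (1 − 0.936)^2 = 0.996
ΔR = 0.996 − 0.936 = 0.060

0.060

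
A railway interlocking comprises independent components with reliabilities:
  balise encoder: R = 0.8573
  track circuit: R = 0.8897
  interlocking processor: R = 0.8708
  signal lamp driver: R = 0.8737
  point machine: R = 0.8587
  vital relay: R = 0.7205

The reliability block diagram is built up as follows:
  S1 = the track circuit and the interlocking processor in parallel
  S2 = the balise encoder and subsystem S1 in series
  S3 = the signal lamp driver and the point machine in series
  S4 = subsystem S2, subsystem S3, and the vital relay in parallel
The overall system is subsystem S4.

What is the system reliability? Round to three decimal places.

Parallel (track circuit and interlocking processor): 1 − (1 − 0.88970)(1 − 0.87080) = 0.98575
Series (balise encoder and [0.98575]): 0.85730 × 0.98575 = 0.84508
Series (signal lamp driver and point machine): 0.87370 × 0.85870 = 0.75025
Parallel ([0.84508], [0.75025], and vital relay): 1 − (1 − 0.84508)(1 − 0.75025)(1 − 0.72050) = 0.989

0.989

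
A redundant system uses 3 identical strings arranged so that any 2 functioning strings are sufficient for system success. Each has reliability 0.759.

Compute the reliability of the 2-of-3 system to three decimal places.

0.854

R = Σ_{i=2}^{3} C(3,i) p^i (1−p)^{3−i} with p = 0.759
C(3,2)·0.759^2·0.241^1 = 0.41651
C(3,3)·0.759^3·0.241^0 = 0.43725
Sum = 0.854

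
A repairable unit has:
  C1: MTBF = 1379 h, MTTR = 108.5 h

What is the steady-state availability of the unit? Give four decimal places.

A(C1) = MTBF/(MTBF+MTTR) = 1379/(1379+108.5) = 0.9271

0.9271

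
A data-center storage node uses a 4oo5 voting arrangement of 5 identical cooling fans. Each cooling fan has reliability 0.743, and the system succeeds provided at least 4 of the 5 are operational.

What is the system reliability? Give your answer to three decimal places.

0.618

R = Σ_{i=4}^{5} C(5,i) p^i (1−p)^{5−i} with p = 0.743
C(5,4)·0.743^4·0.257^1 = 0.39161
C(5,5)·0.743^5·0.257^0 = 0.22644
Sum = 0.618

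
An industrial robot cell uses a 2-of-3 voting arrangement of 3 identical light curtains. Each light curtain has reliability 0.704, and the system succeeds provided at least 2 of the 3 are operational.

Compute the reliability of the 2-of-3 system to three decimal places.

0.789

R = Σ_{i=2}^{3} C(3,i) p^i (1−p)^{3−i} with p = 0.704
C(3,2)·0.704^2·0.296^1 = 0.44011
C(3,3)·0.704^3·0.296^0 = 0.34891
Sum = 0.789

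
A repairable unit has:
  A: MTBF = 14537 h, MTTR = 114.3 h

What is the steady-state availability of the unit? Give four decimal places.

A(A) = MTBF/(MTBF+MTTR) = 14537/(14537+114.3) = 0.9922

0.9922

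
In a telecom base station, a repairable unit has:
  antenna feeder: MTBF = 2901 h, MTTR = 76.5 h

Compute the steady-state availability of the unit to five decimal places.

0.97431

A(antenna feeder) = MTBF/(MTBF+MTTR) = 2901/(2901+76.5) = 0.97431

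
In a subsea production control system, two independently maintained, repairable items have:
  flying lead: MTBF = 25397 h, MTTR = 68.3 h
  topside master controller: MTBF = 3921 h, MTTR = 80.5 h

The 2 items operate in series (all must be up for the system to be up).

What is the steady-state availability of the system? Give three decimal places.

0.977

A(flying lead) = MTBF/(MTBF+MTTR) = 25397/(25397+68.3) = 0.997318
A(topside master controller) = MTBF/(MTBF+MTTR) = 3921/(3921+80.5) = 0.979883
Series availability: 0.997318 × 0.979883 = 0.977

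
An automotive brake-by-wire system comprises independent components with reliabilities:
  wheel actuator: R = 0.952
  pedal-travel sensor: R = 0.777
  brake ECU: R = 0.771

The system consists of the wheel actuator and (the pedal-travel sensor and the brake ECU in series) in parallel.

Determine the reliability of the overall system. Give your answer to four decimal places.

0.9808

Series (pedal-travel sensor and brake ECU): 0.777000 × 0.771000 = 0.599067
Parallel (wheel actuator and [0.599067]): 1 − (1 − 0.952000)(1 − 0.599067) = 0.9808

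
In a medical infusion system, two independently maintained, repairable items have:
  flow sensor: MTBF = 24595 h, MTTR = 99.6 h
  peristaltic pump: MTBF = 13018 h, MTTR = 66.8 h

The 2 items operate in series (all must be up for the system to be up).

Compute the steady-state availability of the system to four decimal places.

0.9909

A(flow sensor) = MTBF/(MTBF+MTTR) = 24595/(24595+99.6) = 0.995967
A(peristaltic pump) = MTBF/(MTBF+MTTR) = 13018/(13018+66.8) = 0.994895
Series availability: 0.995967 × 0.994895 = 0.9909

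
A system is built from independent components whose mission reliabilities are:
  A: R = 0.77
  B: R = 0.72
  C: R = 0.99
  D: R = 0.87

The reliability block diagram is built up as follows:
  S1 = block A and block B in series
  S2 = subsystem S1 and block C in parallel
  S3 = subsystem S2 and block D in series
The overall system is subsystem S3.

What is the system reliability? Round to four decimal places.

0.8661

Series (A and B): 0.770000 × 0.720000 = 0.554400
Parallel ([0.554400] and C): 1 − (1 − 0.554400)(1 − 0.990000) = 0.995544
Series ([0.995544] and D): 0.995544 × 0.870000 = 0.8661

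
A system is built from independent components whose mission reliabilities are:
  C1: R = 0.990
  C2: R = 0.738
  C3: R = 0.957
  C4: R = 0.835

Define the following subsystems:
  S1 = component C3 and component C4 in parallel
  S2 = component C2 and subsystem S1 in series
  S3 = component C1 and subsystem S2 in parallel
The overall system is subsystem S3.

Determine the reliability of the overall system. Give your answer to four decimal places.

Parallel (C3 and C4): 1 − (1 − 0.957000)(1 − 0.835000) = 0.992905
Series (C2 and [0.992905]): 0.738000 × 0.992905 = 0.732764
Parallel (C1 and [0.732764]): 1 − (1 − 0.990000)(1 − 0.732764) = 0.9973

0.9973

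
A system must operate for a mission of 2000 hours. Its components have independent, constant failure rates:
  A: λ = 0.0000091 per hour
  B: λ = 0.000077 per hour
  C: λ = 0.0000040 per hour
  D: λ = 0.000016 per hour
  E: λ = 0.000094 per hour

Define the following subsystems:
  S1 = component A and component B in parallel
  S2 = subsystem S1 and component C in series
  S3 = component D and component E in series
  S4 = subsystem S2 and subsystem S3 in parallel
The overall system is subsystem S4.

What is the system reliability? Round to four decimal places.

0.9979

R(A) = exp(−0.0000091 × 2000) = 0.981965
R(B) = exp(−0.000077 × 2000) = 0.857272
R(C) = exp(−0.0000040 × 2000) = 0.992032
R(D) = exp(−0.000016 × 2000) = 0.968507
R(E) = exp(−0.000094 × 2000) = 0.828615
Parallel (A and B): 1 − (1 − 0.981965)(1 − 0.857272) = 0.997426
Series ([0.997426] and C): 0.997426 × 0.992032 = 0.989479
Series (D and E): 0.968507 × 0.828615 = 0.802519
Parallel ([0.989479] and [0.802519]): 1 − (1 − 0.989479)(1 − 0.802519) = 0.9979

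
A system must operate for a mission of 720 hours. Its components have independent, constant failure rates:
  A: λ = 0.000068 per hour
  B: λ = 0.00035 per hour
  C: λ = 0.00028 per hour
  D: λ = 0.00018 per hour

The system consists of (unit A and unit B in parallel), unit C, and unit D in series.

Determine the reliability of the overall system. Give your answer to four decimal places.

0.7104

R(A) = exp(−0.000068 × 720) = 0.952219
R(B) = exp(−0.00035 × 720) = 0.777245
R(C) = exp(−0.00028 × 720) = 0.817422
R(D) = exp(−0.00018 × 720) = 0.878447
Parallel (A and B): 1 − (1 − 0.952219)(1 − 0.777245) = 0.989357
Series ([0.989357], C, and D): 0.989357 × 0.817422 × 0.878447 = 0.7104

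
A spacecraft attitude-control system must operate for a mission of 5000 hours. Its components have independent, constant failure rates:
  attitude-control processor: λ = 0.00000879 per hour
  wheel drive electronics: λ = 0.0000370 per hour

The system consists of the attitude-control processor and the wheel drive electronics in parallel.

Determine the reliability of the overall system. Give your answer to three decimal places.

0.993

R(attitude-control processor) = exp(−0.00000879 × 5000) = 0.95700
R(wheel drive electronics) = exp(−0.0000370 × 5000) = 0.83110
Parallel (attitude-control processor and wheel drive electronics): 1 − (1 − 0.95700)(1 − 0.83110) = 0.993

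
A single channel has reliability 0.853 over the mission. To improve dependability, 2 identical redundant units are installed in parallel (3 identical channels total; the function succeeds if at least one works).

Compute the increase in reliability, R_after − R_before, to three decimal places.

R_before = 0.853
R_after = 1 − (1 − 0.853)^3 = 0.997
ΔR = 0.997 − 0.853 = 0.144

0.144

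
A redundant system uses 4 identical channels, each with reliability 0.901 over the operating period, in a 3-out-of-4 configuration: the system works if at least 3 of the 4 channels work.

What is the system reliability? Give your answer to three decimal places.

R = Σ_{i=3}^{4} C(4,i) p^i (1−p)^{4−i} with p = 0.901
C(4,3)·0.901^3·0.099^1 = 0.28965
C(4,4)·0.901^4·0.099^0 = 0.65902
Sum = 0.949

0.949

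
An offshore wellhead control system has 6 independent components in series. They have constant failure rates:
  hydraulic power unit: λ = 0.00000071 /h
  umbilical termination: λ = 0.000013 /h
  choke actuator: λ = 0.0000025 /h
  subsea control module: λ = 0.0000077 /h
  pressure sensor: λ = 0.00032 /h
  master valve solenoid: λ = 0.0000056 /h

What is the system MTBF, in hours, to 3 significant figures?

2860

Series of exponential components: λ_sys = Σ λ_i
λ_sys = 0.00000071 + 0.000013 + 0.0000025 + 0.0000077 + 0.00032 + 0.0000056 = 3.4951e-04 /h
MTBF = 1 / λ_sys = 2860 h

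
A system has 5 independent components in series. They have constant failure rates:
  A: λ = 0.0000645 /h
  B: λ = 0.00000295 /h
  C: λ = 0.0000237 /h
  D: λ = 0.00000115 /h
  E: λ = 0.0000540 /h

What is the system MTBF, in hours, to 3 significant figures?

Series of exponential components: λ_sys = Σ λ_i
λ_sys = 0.0000645 + 0.00000295 + 0.0000237 + 0.00000115 + 0.0000540 = 1.4630e-04 /h
MTBF = 1 / λ_sys = 6840 h

6840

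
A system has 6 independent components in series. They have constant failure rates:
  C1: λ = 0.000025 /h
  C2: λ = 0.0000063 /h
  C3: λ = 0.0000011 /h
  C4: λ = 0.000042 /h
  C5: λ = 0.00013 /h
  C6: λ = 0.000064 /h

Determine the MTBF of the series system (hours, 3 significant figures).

Series of exponential components: λ_sys = Σ λ_i
λ_sys = 0.000025 + 0.0000063 + 0.0000011 + 0.000042 + 0.00013 + 0.000064 = 2.6840e-04 /h
MTBF = 1 / λ_sys = 3730 h

3730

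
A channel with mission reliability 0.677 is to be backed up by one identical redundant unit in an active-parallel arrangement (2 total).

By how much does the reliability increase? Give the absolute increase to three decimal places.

R_before = 0.677
R_after = 1 − (1 − 0.677)^2 = 0.896
ΔR = 0.896 − 0.677 = 0.219

0.219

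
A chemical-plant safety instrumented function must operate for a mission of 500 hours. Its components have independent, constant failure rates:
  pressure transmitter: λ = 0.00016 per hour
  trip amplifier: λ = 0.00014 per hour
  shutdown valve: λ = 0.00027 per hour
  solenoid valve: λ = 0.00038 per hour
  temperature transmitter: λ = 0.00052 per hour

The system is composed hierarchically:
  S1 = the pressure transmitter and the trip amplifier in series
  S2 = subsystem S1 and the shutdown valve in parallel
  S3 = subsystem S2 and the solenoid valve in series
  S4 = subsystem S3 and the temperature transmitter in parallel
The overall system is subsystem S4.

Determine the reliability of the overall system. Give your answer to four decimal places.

0.9571

R(pressure transmitter) = exp(−0.00016 × 500) = 0.923116
R(trip amplifier) = exp(−0.00014 × 500) = 0.932394
R(shutdown valve) = exp(−0.00027 × 500) = 0.873716
R(solenoid valve) = exp(−0.00038 × 500) = 0.826959
R(temperature transmitter) = exp(−0.00052 × 500) = 0.771052
Series (pressure transmitter and trip amplifier): 0.923116 × 0.932394 = 0.860708
Parallel ([0.860708] and shutdown valve): 1 − (1 − 0.860708)(1 − 0.873716) = 0.982410
Series ([0.982410] and solenoid valve): 0.982410 × 0.826959 = 0.812413
Parallel ([0.812413] and temperature transmitter): 1 − (1 − 0.812413)(1 − 0.771052) = 0.9571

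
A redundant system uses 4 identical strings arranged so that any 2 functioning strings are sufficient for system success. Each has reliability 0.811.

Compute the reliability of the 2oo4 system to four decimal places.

0.9768

R = Σ_{i=2}^{4} C(4,i) p^i (1−p)^{4−i} with p = 0.811
C(4,2)·0.811^2·0.189^2 = 0.140967
C(4,3)·0.811^3·0.189^1 = 0.403259
C(4,4)·0.811^4·0.189^0 = 0.432597
Sum = 0.9768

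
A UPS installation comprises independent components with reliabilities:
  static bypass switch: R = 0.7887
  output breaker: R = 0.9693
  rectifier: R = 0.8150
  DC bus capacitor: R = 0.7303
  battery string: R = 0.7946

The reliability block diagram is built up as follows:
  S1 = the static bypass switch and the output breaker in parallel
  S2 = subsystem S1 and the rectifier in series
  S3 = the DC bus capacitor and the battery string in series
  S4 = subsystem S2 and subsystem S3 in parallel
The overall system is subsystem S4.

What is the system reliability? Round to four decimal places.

Parallel (static bypass switch and output breaker): 1 − (1 − 0.788700)(1 − 0.969300) = 0.993513
Series ([0.993513] and rectifier): 0.993513 × 0.815000 = 0.809713
Series (DC bus capacitor and battery string): 0.730300 × 0.794600 = 0.580296
Parallel ([0.809713] and [0.580296]): 1 − (1 − 0.809713)(1 − 0.580296) = 0.9201

0.9201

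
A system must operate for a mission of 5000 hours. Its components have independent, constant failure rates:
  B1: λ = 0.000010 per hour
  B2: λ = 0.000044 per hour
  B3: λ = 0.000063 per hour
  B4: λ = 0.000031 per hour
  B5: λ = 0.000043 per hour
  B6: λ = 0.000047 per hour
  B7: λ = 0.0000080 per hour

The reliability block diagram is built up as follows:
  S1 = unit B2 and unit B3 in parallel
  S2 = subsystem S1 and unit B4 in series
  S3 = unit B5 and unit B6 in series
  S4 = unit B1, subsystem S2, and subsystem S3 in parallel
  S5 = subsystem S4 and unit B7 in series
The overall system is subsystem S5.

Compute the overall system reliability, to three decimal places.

0.958

R(B1) = exp(−0.000010 × 5000) = 0.95123
R(B2) = exp(−0.000044 × 5000) = 0.80252
R(B3) = exp(−0.000063 × 5000) = 0.72979
R(B4) = exp(−0.000031 × 5000) = 0.85642
R(B5) = exp(−0.000043 × 5000) = 0.80654
R(B6) = exp(−0.000047 × 5000) = 0.79057
R(B7) = exp(−0.0000080 × 5000) = 0.96079
Parallel (B2 and B3): 1 − (1 − 0.80252)(1 − 0.72979) = 0.94664
Series ([0.94664] and B4): 0.94664 × 0.85642 = 0.81072
Series (B5 and B6): 0.80654 × 0.79057 = 0.63763
Parallel (B1, [0.81072], and [0.63763]): 1 − (1 − 0.95123)(1 − 0.81072)(1 − 0.63763) = 0.99665
Series ([0.99665] and B7): 0.99665 × 0.96079 = 0.958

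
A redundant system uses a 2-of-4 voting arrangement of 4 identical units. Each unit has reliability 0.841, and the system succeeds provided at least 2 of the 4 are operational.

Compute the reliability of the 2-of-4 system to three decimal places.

0.986

R = Σ_{i=2}^{4} C(4,i) p^i (1−p)^{4−i} with p = 0.841
C(4,2)·0.841^2·0.159^2 = 0.10728
C(4,3)·0.841^3·0.159^1 = 0.37831
C(4,4)·0.841^4·0.159^0 = 0.50025
Sum = 0.986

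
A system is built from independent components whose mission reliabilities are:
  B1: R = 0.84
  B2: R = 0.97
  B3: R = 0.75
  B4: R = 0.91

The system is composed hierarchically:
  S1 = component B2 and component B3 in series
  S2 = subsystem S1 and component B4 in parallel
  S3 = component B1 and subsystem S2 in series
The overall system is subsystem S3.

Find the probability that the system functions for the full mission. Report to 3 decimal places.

Series (B2 and B3): 0.97000 × 0.75000 = 0.72750
Parallel ([0.72750] and B4): 1 − (1 − 0.72750)(1 − 0.91000) = 0.97548
Series (B1 and [0.97548]): 0.84000 × 0.97548 = 0.819

0.819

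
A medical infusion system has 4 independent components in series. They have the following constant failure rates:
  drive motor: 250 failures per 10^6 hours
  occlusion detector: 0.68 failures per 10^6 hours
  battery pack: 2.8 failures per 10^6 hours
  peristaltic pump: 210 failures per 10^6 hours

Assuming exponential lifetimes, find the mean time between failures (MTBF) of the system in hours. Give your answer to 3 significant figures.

2160

Series of exponential components: λ_sys = Σ λ_i
λ_sys = 0.00025 + 0.00000068 + 0.0000028 + 0.00021 = 4.6348e-04 /h
MTBF = 1 / λ_sys = 2160 h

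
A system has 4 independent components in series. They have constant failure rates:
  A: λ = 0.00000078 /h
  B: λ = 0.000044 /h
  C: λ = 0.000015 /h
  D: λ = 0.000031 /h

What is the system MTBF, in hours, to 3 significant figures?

11000

Series of exponential components: λ_sys = Σ λ_i
λ_sys = 0.00000078 + 0.000044 + 0.000015 + 0.000031 = 9.0780e-05 /h
MTBF = 1 / λ_sys = 11000 h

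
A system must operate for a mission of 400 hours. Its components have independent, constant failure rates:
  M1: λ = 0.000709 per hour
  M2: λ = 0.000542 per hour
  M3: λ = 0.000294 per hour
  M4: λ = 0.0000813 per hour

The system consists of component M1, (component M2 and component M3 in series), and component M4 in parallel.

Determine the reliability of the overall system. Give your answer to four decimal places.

0.9978

R(M1) = exp(−0.000709 × 400) = 0.753068
R(M2) = exp(−0.000542 × 400) = 0.805091
R(M3) = exp(−0.000294 × 400) = 0.889052
R(M4) = exp(−0.0000813 × 400) = 0.968003
Series (M2 and M3): 0.805091 × 0.889052 = 0.715768
Parallel (M1, [0.715768], and M4): 1 − (1 − 0.753068)(1 − 0.715768)(1 − 0.968003) = 0.9978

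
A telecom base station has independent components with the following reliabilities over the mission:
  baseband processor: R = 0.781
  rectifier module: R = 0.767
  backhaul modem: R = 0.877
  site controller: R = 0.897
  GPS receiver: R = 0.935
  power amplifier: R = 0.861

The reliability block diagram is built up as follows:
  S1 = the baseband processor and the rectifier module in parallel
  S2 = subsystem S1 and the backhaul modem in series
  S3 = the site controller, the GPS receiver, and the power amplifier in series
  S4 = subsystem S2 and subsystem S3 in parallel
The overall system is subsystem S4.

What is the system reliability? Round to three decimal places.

Parallel (baseband processor and rectifier module): 1 − (1 − 0.78100)(1 − 0.76700) = 0.94897
Series ([0.94897] and backhaul modem): 0.94897 × 0.87700 = 0.83225
Series (site controller, GPS receiver, and power amplifier): 0.89700 × 0.93500 × 0.86100 = 0.72212
Parallel ([0.83225] and [0.72212]): 1 − (1 − 0.83225)(1 − 0.72212) = 0.953

0.953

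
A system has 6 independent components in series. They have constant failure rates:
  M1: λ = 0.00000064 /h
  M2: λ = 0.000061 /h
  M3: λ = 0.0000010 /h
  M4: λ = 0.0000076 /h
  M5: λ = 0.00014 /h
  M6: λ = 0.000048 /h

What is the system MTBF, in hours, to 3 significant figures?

3870

Series of exponential components: λ_sys = Σ λ_i
λ_sys = 0.00000064 + 0.000061 + 0.0000010 + 0.0000076 + 0.00014 + 0.000048 = 2.5824e-04 /h
MTBF = 1 / λ_sys = 3870 h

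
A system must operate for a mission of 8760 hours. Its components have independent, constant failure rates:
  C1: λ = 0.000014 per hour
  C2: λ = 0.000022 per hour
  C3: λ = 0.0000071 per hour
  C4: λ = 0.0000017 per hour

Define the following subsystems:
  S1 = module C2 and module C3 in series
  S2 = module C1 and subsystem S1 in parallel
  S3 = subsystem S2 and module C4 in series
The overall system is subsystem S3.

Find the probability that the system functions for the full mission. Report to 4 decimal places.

0.9596

R(C1) = exp(−0.000014 × 8760) = 0.884582
R(C2) = exp(−0.000022 × 8760) = 0.824713
R(C3) = exp(−0.0000071 × 8760) = 0.939699
R(C4) = exp(−0.0000017 × 8760) = 0.985218
Series (C2 and C3): 0.824713 × 0.939699 = 0.774982
Parallel (C1 and [0.774982]): 1 − (1 − 0.884582)(1 − 0.774982) = 0.974029
Series ([0.974029] and C4): 0.974029 × 0.985218 = 0.9596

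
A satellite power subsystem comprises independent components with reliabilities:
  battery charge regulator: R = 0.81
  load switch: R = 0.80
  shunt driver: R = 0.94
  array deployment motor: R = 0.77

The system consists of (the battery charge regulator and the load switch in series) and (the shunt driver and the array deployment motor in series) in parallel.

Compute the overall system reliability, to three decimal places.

0.903

Series (battery charge regulator and load switch): 0.81000 × 0.80000 = 0.64800
Series (shunt driver and array deployment motor): 0.94000 × 0.77000 = 0.72380
Parallel ([0.64800] and [0.72380]): 1 − (1 − 0.64800)(1 − 0.72380) = 0.903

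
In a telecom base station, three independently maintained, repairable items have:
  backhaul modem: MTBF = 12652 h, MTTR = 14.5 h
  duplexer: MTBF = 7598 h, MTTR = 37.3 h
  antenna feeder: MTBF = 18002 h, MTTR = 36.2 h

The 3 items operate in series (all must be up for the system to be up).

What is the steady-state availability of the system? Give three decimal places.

A(backhaul modem) = MTBF/(MTBF+MTTR) = 12652/(12652+14.5) = 0.998855
A(duplexer) = MTBF/(MTBF+MTTR) = 7598/(7598+37.3) = 0.995115
A(antenna feeder) = MTBF/(MTBF+MTTR) = 18002/(18002+36.2) = 0.997993
Series availability: 0.998855 × 0.995115 × 0.997993 = 0.992

0.992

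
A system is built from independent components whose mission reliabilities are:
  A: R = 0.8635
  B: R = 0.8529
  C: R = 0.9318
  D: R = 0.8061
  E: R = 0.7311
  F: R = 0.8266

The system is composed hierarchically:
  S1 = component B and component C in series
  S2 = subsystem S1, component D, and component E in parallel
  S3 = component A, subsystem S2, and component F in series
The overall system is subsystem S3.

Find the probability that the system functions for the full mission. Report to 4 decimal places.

0.7061

Series (B and C): 0.852900 × 0.931800 = 0.794732
Parallel ([0.794732], D, and E): 1 − (1 − 0.794732)(1 − 0.806100)(1 − 0.731100) = 0.989297
Series (A, [0.989297], and F): 0.863500 × 0.989297 × 0.826600 = 0.7061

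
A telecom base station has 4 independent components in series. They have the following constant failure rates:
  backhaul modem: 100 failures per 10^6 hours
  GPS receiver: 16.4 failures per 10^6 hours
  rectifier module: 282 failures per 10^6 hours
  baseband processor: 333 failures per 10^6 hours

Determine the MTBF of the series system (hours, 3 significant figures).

Series of exponential components: λ_sys = Σ λ_i
λ_sys = 0.000100 + 0.0000164 + 0.000282 + 0.000333 = 7.3140e-04 /h
MTBF = 1 / λ_sys = 1370 h

1370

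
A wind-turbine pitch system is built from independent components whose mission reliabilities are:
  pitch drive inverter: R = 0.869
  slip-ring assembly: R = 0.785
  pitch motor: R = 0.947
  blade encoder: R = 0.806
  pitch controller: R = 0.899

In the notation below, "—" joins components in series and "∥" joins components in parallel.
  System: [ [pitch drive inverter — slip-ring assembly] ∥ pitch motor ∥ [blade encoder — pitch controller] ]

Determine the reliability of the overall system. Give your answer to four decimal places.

Series (pitch drive inverter and slip-ring assembly): 0.869000 × 0.785000 = 0.682165
Series (blade encoder and pitch controller): 0.806000 × 0.899000 = 0.724594
Parallel ([0.682165], pitch motor, and [0.724594]): 1 − (1 − 0.682165)(1 − 0.947000)(1 − 0.724594) = 0.9954

0.9954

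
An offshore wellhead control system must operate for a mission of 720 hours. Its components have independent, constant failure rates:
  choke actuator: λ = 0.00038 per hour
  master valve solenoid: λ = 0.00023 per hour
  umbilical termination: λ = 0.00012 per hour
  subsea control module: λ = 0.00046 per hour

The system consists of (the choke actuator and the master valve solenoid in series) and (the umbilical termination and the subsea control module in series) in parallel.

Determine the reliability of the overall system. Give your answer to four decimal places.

R(choke actuator) = exp(−0.00038 × 720) = 0.760636
R(master valve solenoid) = exp(−0.00023 × 720) = 0.847385
R(umbilical termination) = exp(−0.00012 × 720) = 0.917227
R(subsea control module) = exp(−0.00046 × 720) = 0.718062
Series (choke actuator and master valve solenoid): 0.760636 × 0.847385 = 0.644552
Series (umbilical termination and subsea control module): 0.917227 × 0.718062 = 0.658626
Parallel ([0.644552] and [0.658626]): 1 − (1 − 0.644552)(1 − 0.658626) = 0.8787

0.8787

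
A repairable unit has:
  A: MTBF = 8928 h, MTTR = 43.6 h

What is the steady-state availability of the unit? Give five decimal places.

0.99514

A(A) = MTBF/(MTBF+MTTR) = 8928/(8928+43.6) = 0.99514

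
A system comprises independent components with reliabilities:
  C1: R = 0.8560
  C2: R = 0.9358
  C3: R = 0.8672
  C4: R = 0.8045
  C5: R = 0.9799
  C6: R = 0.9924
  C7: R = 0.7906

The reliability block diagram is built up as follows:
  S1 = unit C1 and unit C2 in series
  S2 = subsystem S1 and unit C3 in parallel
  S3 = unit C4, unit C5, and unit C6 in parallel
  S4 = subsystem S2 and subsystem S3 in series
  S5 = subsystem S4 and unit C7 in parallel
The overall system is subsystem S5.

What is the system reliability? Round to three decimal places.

0.994

Series (C1 and C2): 0.85600 × 0.93580 = 0.80104
Parallel ([0.80104] and C3): 1 − (1 − 0.80104)(1 − 0.86720) = 0.97358
Parallel (C4, C5, and C6): 1 − (1 − 0.80450)(1 − 0.97990)(1 − 0.99240) = 0.99997
Series ([0.97358] and [0.99997]): 0.97358 × 0.99997 = 0.97355
Parallel ([0.97355] and C7): 1 − (1 − 0.97355)(1 − 0.79060) = 0.994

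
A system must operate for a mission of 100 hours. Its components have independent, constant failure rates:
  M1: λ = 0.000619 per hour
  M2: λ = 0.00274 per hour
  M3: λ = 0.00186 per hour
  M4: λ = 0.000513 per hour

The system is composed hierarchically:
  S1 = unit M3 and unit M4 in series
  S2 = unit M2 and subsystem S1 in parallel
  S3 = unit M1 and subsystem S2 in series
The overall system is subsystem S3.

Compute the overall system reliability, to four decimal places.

0.8924

R(M1) = exp(−0.000619 × 100) = 0.939977
R(M2) = exp(−0.00274 × 100) = 0.760332
R(M3) = exp(−0.00186 × 100) = 0.830274
R(M4) = exp(−0.000513 × 100) = 0.949994
Series (M3 and M4): 0.830274 × 0.949994 = 0.788755
Parallel (M2 and [0.788755]): 1 − (1 − 0.760332)(1 − 0.788755) = 0.949371
Series (M1 and [0.949371]): 0.939977 × 0.949371 = 0.8924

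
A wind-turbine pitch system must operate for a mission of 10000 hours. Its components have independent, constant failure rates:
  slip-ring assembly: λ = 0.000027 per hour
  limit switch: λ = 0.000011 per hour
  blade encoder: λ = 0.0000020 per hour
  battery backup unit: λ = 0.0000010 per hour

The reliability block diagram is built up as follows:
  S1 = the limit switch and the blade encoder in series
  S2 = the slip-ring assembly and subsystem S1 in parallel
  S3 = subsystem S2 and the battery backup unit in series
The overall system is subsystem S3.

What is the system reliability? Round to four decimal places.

0.9615

R(slip-ring assembly) = exp(−0.000027 × 10000) = 0.763379
R(limit switch) = exp(−0.000011 × 10000) = 0.895834
R(blade encoder) = exp(−0.0000020 × 10000) = 0.980199
R(battery backup unit) = exp(−0.0000010 × 10000) = 0.990050
Series (limit switch and blade encoder): 0.895834 × 0.980199 = 0.878096
Parallel (slip-ring assembly and [0.878096]): 1 − (1 − 0.763379)(1 − 0.878096) = 0.971155
Series ([0.971155] and battery backup unit): 0.971155 × 0.990050 = 0.9615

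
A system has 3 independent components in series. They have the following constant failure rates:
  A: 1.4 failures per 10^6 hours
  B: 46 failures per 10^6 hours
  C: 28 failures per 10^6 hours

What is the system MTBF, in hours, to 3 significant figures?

13300

Series of exponential components: λ_sys = Σ λ_i
λ_sys = 0.0000014 + 0.000046 + 0.000028 = 7.5400e-05 /h
MTBF = 1 / λ_sys = 13300 h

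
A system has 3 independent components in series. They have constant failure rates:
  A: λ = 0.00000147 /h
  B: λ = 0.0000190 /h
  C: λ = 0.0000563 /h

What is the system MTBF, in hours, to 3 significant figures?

Series of exponential components: λ_sys = Σ λ_i
λ_sys = 0.00000147 + 0.0000190 + 0.0000563 = 7.6770e-05 /h
MTBF = 1 / λ_sys = 13000 h

13000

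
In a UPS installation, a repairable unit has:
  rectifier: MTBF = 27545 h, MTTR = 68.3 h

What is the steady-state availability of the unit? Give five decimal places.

0.99753

A(rectifier) = MTBF/(MTBF+MTTR) = 27545/(27545+68.3) = 0.99753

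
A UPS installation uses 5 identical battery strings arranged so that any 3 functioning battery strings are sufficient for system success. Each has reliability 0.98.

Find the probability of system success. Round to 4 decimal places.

0.9999

R = Σ_{i=3}^{5} C(5,i) p^i (1−p)^{5−i} with p = 0.98
C(5,3)·0.98^3·0.02^2 = 0.003765
C(5,4)·0.98^4·0.02^1 = 0.092237
C(5,5)·0.98^5·0.02^0 = 0.903921
Sum = 0.9999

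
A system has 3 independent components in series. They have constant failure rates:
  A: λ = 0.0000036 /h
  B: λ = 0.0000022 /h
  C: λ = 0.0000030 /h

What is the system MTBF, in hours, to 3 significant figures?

114000

Series of exponential components: λ_sys = Σ λ_i
λ_sys = 0.0000036 + 0.0000022 + 0.0000030 = 8.8000e-06 /h
MTBF = 1 / λ_sys = 114000 h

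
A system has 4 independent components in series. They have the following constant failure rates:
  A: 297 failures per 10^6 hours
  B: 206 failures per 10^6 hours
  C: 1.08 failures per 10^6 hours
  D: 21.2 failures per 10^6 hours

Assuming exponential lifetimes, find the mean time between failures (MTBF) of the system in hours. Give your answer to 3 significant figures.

Series of exponential components: λ_sys = Σ λ_i
λ_sys = 0.000297 + 0.000206 + 0.00000108 + 0.0000212 = 5.2528e-04 /h
MTBF = 1 / λ_sys = 1900 h

1900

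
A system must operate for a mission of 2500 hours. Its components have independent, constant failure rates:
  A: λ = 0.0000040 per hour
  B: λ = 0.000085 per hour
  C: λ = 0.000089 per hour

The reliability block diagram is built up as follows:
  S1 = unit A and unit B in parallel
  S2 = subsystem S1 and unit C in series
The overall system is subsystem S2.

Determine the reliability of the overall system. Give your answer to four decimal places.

0.7990

R(A) = exp(−0.0000040 × 2500) = 0.990050
R(B) = exp(−0.000085 × 2500) = 0.808560
R(C) = exp(−0.000089 × 2500) = 0.800515
Parallel (A and B): 1 − (1 − 0.990050)(1 − 0.808560) = 0.998095
Series ([0.998095] and C): 0.998095 × 0.800515 = 0.7990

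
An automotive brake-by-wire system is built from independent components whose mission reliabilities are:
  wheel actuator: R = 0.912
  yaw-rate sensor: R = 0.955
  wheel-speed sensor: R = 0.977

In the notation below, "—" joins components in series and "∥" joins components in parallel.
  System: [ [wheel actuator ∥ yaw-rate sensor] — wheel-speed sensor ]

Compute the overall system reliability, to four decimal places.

Parallel (wheel actuator and yaw-rate sensor): 1 − (1 − 0.912000)(1 − 0.955000) = 0.996040
Series ([0.996040] and wheel-speed sensor): 0.996040 × 0.977000 = 0.9731

0.9731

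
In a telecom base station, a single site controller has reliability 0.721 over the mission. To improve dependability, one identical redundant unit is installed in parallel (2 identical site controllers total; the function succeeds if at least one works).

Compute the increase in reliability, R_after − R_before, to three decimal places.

0.201

R_before = 0.721
R_after = 1 − (1 − 0.721)^2 = 0.922
ΔR = 0.922 − 0.721 = 0.201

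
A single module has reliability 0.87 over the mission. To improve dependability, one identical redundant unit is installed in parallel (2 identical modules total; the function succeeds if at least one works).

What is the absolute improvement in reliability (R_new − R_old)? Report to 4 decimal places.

0.1131

R_before = 0.87
R_after = 1 − (1 − 0.87)^2 = 0.9831
ΔR = 0.9831 − 0.87 = 0.1131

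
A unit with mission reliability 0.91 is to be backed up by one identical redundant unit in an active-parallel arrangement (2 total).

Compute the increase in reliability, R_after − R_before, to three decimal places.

R_before = 0.91
R_after = 1 − (1 − 0.91)^2 = 0.992
ΔR = 0.992 − 0.91 = 0.082

0.082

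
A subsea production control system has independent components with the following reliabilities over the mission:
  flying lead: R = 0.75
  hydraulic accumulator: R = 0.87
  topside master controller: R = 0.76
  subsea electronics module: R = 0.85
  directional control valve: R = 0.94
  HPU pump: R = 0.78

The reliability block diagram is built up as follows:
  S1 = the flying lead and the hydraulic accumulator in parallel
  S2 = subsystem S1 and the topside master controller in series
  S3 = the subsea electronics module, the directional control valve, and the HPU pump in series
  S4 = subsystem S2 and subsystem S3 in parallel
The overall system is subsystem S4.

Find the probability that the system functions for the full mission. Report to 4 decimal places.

0.9003

Parallel (flying lead and hydraulic accumulator): 1 − (1 − 0.750000)(1 − 0.870000) = 0.967500
Series ([0.967500] and topside master controller): 0.967500 × 0.760000 = 0.735300
Series (subsea electronics module, directional control valve, and HPU pump): 0.850000 × 0.940000 × 0.780000 = 0.623220
Parallel ([0.735300] and [0.623220]): 1 − (1 − 0.735300)(1 − 0.623220) = 0.9003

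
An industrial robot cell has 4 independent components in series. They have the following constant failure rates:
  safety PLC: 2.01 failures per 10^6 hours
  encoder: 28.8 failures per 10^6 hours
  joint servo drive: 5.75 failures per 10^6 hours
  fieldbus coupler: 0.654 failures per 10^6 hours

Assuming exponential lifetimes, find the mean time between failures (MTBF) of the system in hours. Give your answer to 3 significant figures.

26900

Series of exponential components: λ_sys = Σ λ_i
λ_sys = 0.00000201 + 0.0000288 + 0.00000575 + 0.000000654 = 3.7214e-05 /h
MTBF = 1 / λ_sys = 26900 h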